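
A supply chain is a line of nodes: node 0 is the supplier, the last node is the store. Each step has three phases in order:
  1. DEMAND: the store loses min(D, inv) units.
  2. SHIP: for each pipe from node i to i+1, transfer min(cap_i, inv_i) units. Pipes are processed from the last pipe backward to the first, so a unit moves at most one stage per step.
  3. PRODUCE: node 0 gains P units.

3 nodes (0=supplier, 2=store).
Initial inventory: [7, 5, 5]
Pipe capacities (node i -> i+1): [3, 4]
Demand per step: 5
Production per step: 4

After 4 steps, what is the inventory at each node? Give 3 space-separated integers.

Step 1: demand=5,sold=5 ship[1->2]=4 ship[0->1]=3 prod=4 -> inv=[8 4 4]
Step 2: demand=5,sold=4 ship[1->2]=4 ship[0->1]=3 prod=4 -> inv=[9 3 4]
Step 3: demand=5,sold=4 ship[1->2]=3 ship[0->1]=3 prod=4 -> inv=[10 3 3]
Step 4: demand=5,sold=3 ship[1->2]=3 ship[0->1]=3 prod=4 -> inv=[11 3 3]

11 3 3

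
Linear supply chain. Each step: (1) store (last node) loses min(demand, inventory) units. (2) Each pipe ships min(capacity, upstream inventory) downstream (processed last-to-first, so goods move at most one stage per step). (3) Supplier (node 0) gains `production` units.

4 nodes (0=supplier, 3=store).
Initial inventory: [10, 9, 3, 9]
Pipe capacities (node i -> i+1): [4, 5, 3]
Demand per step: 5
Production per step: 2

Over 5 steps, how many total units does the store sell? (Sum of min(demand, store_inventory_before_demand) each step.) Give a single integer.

Step 1: sold=5 (running total=5) -> [8 8 5 7]
Step 2: sold=5 (running total=10) -> [6 7 7 5]
Step 3: sold=5 (running total=15) -> [4 6 9 3]
Step 4: sold=3 (running total=18) -> [2 5 11 3]
Step 5: sold=3 (running total=21) -> [2 2 13 3]

Answer: 21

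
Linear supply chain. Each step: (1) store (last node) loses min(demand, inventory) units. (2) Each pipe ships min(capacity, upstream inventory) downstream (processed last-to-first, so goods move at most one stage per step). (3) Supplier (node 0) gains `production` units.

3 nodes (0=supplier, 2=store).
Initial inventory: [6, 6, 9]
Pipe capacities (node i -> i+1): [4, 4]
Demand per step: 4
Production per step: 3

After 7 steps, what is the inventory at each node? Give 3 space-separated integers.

Step 1: demand=4,sold=4 ship[1->2]=4 ship[0->1]=4 prod=3 -> inv=[5 6 9]
Step 2: demand=4,sold=4 ship[1->2]=4 ship[0->1]=4 prod=3 -> inv=[4 6 9]
Step 3: demand=4,sold=4 ship[1->2]=4 ship[0->1]=4 prod=3 -> inv=[3 6 9]
Step 4: demand=4,sold=4 ship[1->2]=4 ship[0->1]=3 prod=3 -> inv=[3 5 9]
Step 5: demand=4,sold=4 ship[1->2]=4 ship[0->1]=3 prod=3 -> inv=[3 4 9]
Step 6: demand=4,sold=4 ship[1->2]=4 ship[0->1]=3 prod=3 -> inv=[3 3 9]
Step 7: demand=4,sold=4 ship[1->2]=3 ship[0->1]=3 prod=3 -> inv=[3 3 8]

3 3 8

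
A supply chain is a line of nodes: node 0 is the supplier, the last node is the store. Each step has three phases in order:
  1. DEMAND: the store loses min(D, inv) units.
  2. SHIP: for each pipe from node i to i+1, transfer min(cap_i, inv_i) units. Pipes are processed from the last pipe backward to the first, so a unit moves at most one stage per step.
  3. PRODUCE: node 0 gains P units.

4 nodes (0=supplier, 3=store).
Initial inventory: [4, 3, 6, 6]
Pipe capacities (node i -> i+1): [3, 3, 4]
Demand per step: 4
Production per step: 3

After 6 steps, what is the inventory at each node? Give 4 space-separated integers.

Step 1: demand=4,sold=4 ship[2->3]=4 ship[1->2]=3 ship[0->1]=3 prod=3 -> inv=[4 3 5 6]
Step 2: demand=4,sold=4 ship[2->3]=4 ship[1->2]=3 ship[0->1]=3 prod=3 -> inv=[4 3 4 6]
Step 3: demand=4,sold=4 ship[2->3]=4 ship[1->2]=3 ship[0->1]=3 prod=3 -> inv=[4 3 3 6]
Step 4: demand=4,sold=4 ship[2->3]=3 ship[1->2]=3 ship[0->1]=3 prod=3 -> inv=[4 3 3 5]
Step 5: demand=4,sold=4 ship[2->3]=3 ship[1->2]=3 ship[0->1]=3 prod=3 -> inv=[4 3 3 4]
Step 6: demand=4,sold=4 ship[2->3]=3 ship[1->2]=3 ship[0->1]=3 prod=3 -> inv=[4 3 3 3]

4 3 3 3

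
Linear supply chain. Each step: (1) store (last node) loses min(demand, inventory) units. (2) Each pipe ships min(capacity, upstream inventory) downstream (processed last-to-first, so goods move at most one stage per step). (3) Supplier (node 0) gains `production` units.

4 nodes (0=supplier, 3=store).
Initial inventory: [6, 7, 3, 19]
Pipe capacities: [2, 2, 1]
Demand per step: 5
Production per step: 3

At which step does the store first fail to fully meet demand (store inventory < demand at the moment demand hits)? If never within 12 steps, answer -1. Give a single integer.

Step 1: demand=5,sold=5 ship[2->3]=1 ship[1->2]=2 ship[0->1]=2 prod=3 -> [7 7 4 15]
Step 2: demand=5,sold=5 ship[2->3]=1 ship[1->2]=2 ship[0->1]=2 prod=3 -> [8 7 5 11]
Step 3: demand=5,sold=5 ship[2->3]=1 ship[1->2]=2 ship[0->1]=2 prod=3 -> [9 7 6 7]
Step 4: demand=5,sold=5 ship[2->3]=1 ship[1->2]=2 ship[0->1]=2 prod=3 -> [10 7 7 3]
Step 5: demand=5,sold=3 ship[2->3]=1 ship[1->2]=2 ship[0->1]=2 prod=3 -> [11 7 8 1]
Step 6: demand=5,sold=1 ship[2->3]=1 ship[1->2]=2 ship[0->1]=2 prod=3 -> [12 7 9 1]
Step 7: demand=5,sold=1 ship[2->3]=1 ship[1->2]=2 ship[0->1]=2 prod=3 -> [13 7 10 1]
Step 8: demand=5,sold=1 ship[2->3]=1 ship[1->2]=2 ship[0->1]=2 prod=3 -> [14 7 11 1]
Step 9: demand=5,sold=1 ship[2->3]=1 ship[1->2]=2 ship[0->1]=2 prod=3 -> [15 7 12 1]
Step 10: demand=5,sold=1 ship[2->3]=1 ship[1->2]=2 ship[0->1]=2 prod=3 -> [16 7 13 1]
Step 11: demand=5,sold=1 ship[2->3]=1 ship[1->2]=2 ship[0->1]=2 prod=3 -> [17 7 14 1]
Step 12: demand=5,sold=1 ship[2->3]=1 ship[1->2]=2 ship[0->1]=2 prod=3 -> [18 7 15 1]
First stockout at step 5

5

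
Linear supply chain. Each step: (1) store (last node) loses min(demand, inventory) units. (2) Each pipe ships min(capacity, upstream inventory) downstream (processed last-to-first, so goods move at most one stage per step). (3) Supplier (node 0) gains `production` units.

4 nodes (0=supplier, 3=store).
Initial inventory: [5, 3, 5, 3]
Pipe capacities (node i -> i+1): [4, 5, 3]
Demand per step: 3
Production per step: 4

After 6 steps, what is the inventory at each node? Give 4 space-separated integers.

Step 1: demand=3,sold=3 ship[2->3]=3 ship[1->2]=3 ship[0->1]=4 prod=4 -> inv=[5 4 5 3]
Step 2: demand=3,sold=3 ship[2->3]=3 ship[1->2]=4 ship[0->1]=4 prod=4 -> inv=[5 4 6 3]
Step 3: demand=3,sold=3 ship[2->3]=3 ship[1->2]=4 ship[0->1]=4 prod=4 -> inv=[5 4 7 3]
Step 4: demand=3,sold=3 ship[2->3]=3 ship[1->2]=4 ship[0->1]=4 prod=4 -> inv=[5 4 8 3]
Step 5: demand=3,sold=3 ship[2->3]=3 ship[1->2]=4 ship[0->1]=4 prod=4 -> inv=[5 4 9 3]
Step 6: demand=3,sold=3 ship[2->3]=3 ship[1->2]=4 ship[0->1]=4 prod=4 -> inv=[5 4 10 3]

5 4 10 3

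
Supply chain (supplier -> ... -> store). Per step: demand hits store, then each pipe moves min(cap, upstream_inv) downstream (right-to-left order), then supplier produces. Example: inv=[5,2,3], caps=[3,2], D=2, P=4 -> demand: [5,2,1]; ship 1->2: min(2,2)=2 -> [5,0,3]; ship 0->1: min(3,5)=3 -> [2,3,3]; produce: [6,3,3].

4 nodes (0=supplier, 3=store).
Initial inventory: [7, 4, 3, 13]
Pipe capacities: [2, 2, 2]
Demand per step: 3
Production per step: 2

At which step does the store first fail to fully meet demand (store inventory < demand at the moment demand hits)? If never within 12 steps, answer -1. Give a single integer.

Step 1: demand=3,sold=3 ship[2->3]=2 ship[1->2]=2 ship[0->1]=2 prod=2 -> [7 4 3 12]
Step 2: demand=3,sold=3 ship[2->3]=2 ship[1->2]=2 ship[0->1]=2 prod=2 -> [7 4 3 11]
Step 3: demand=3,sold=3 ship[2->3]=2 ship[1->2]=2 ship[0->1]=2 prod=2 -> [7 4 3 10]
Step 4: demand=3,sold=3 ship[2->3]=2 ship[1->2]=2 ship[0->1]=2 prod=2 -> [7 4 3 9]
Step 5: demand=3,sold=3 ship[2->3]=2 ship[1->2]=2 ship[0->1]=2 prod=2 -> [7 4 3 8]
Step 6: demand=3,sold=3 ship[2->3]=2 ship[1->2]=2 ship[0->1]=2 prod=2 -> [7 4 3 7]
Step 7: demand=3,sold=3 ship[2->3]=2 ship[1->2]=2 ship[0->1]=2 prod=2 -> [7 4 3 6]
Step 8: demand=3,sold=3 ship[2->3]=2 ship[1->2]=2 ship[0->1]=2 prod=2 -> [7 4 3 5]
Step 9: demand=3,sold=3 ship[2->3]=2 ship[1->2]=2 ship[0->1]=2 prod=2 -> [7 4 3 4]
Step 10: demand=3,sold=3 ship[2->3]=2 ship[1->2]=2 ship[0->1]=2 prod=2 -> [7 4 3 3]
Step 11: demand=3,sold=3 ship[2->3]=2 ship[1->2]=2 ship[0->1]=2 prod=2 -> [7 4 3 2]
Step 12: demand=3,sold=2 ship[2->3]=2 ship[1->2]=2 ship[0->1]=2 prod=2 -> [7 4 3 2]
First stockout at step 12

12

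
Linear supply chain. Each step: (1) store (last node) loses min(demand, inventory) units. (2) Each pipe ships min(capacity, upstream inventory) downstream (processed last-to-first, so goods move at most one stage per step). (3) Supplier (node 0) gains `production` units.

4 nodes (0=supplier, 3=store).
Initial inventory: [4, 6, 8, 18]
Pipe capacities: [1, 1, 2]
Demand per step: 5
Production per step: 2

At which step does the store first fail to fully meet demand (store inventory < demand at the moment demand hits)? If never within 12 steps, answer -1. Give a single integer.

Step 1: demand=5,sold=5 ship[2->3]=2 ship[1->2]=1 ship[0->1]=1 prod=2 -> [5 6 7 15]
Step 2: demand=5,sold=5 ship[2->3]=2 ship[1->2]=1 ship[0->1]=1 prod=2 -> [6 6 6 12]
Step 3: demand=5,sold=5 ship[2->3]=2 ship[1->2]=1 ship[0->1]=1 prod=2 -> [7 6 5 9]
Step 4: demand=5,sold=5 ship[2->3]=2 ship[1->2]=1 ship[0->1]=1 prod=2 -> [8 6 4 6]
Step 5: demand=5,sold=5 ship[2->3]=2 ship[1->2]=1 ship[0->1]=1 prod=2 -> [9 6 3 3]
Step 6: demand=5,sold=3 ship[2->3]=2 ship[1->2]=1 ship[0->1]=1 prod=2 -> [10 6 2 2]
Step 7: demand=5,sold=2 ship[2->3]=2 ship[1->2]=1 ship[0->1]=1 prod=2 -> [11 6 1 2]
Step 8: demand=5,sold=2 ship[2->3]=1 ship[1->2]=1 ship[0->1]=1 prod=2 -> [12 6 1 1]
Step 9: demand=5,sold=1 ship[2->3]=1 ship[1->2]=1 ship[0->1]=1 prod=2 -> [13 6 1 1]
Step 10: demand=5,sold=1 ship[2->3]=1 ship[1->2]=1 ship[0->1]=1 prod=2 -> [14 6 1 1]
Step 11: demand=5,sold=1 ship[2->3]=1 ship[1->2]=1 ship[0->1]=1 prod=2 -> [15 6 1 1]
Step 12: demand=5,sold=1 ship[2->3]=1 ship[1->2]=1 ship[0->1]=1 prod=2 -> [16 6 1 1]
First stockout at step 6

6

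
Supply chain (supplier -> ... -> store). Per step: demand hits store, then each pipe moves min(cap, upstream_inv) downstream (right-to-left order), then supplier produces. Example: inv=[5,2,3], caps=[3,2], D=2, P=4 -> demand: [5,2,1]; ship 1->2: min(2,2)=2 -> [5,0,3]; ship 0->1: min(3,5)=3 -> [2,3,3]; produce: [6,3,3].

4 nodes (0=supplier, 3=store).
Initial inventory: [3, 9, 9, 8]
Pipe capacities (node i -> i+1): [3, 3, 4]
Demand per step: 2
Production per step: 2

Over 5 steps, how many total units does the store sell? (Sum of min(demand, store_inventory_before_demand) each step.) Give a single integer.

Answer: 10

Derivation:
Step 1: sold=2 (running total=2) -> [2 9 8 10]
Step 2: sold=2 (running total=4) -> [2 8 7 12]
Step 3: sold=2 (running total=6) -> [2 7 6 14]
Step 4: sold=2 (running total=8) -> [2 6 5 16]
Step 5: sold=2 (running total=10) -> [2 5 4 18]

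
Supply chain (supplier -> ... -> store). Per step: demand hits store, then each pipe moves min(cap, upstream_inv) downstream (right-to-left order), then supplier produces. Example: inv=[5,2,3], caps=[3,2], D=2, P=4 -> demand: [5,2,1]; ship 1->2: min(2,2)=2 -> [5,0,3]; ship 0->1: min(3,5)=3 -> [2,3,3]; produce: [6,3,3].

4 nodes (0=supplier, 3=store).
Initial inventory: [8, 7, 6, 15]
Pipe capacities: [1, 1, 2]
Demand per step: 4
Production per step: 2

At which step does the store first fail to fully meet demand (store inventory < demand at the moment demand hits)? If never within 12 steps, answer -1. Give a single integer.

Step 1: demand=4,sold=4 ship[2->3]=2 ship[1->2]=1 ship[0->1]=1 prod=2 -> [9 7 5 13]
Step 2: demand=4,sold=4 ship[2->3]=2 ship[1->2]=1 ship[0->1]=1 prod=2 -> [10 7 4 11]
Step 3: demand=4,sold=4 ship[2->3]=2 ship[1->2]=1 ship[0->1]=1 prod=2 -> [11 7 3 9]
Step 4: demand=4,sold=4 ship[2->3]=2 ship[1->2]=1 ship[0->1]=1 prod=2 -> [12 7 2 7]
Step 5: demand=4,sold=4 ship[2->3]=2 ship[1->2]=1 ship[0->1]=1 prod=2 -> [13 7 1 5]
Step 6: demand=4,sold=4 ship[2->3]=1 ship[1->2]=1 ship[0->1]=1 prod=2 -> [14 7 1 2]
Step 7: demand=4,sold=2 ship[2->3]=1 ship[1->2]=1 ship[0->1]=1 prod=2 -> [15 7 1 1]
Step 8: demand=4,sold=1 ship[2->3]=1 ship[1->2]=1 ship[0->1]=1 prod=2 -> [16 7 1 1]
Step 9: demand=4,sold=1 ship[2->3]=1 ship[1->2]=1 ship[0->1]=1 prod=2 -> [17 7 1 1]
Step 10: demand=4,sold=1 ship[2->3]=1 ship[1->2]=1 ship[0->1]=1 prod=2 -> [18 7 1 1]
Step 11: demand=4,sold=1 ship[2->3]=1 ship[1->2]=1 ship[0->1]=1 prod=2 -> [19 7 1 1]
Step 12: demand=4,sold=1 ship[2->3]=1 ship[1->2]=1 ship[0->1]=1 prod=2 -> [20 7 1 1]
First stockout at step 7

7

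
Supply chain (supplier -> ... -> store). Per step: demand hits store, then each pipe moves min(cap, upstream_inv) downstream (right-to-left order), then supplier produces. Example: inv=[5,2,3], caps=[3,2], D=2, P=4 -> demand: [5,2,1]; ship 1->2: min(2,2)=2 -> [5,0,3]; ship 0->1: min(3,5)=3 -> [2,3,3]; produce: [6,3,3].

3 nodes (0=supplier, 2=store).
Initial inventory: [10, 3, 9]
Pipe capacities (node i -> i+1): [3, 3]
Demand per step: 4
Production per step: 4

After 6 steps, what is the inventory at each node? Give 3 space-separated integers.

Step 1: demand=4,sold=4 ship[1->2]=3 ship[0->1]=3 prod=4 -> inv=[11 3 8]
Step 2: demand=4,sold=4 ship[1->2]=3 ship[0->1]=3 prod=4 -> inv=[12 3 7]
Step 3: demand=4,sold=4 ship[1->2]=3 ship[0->1]=3 prod=4 -> inv=[13 3 6]
Step 4: demand=4,sold=4 ship[1->2]=3 ship[0->1]=3 prod=4 -> inv=[14 3 5]
Step 5: demand=4,sold=4 ship[1->2]=3 ship[0->1]=3 prod=4 -> inv=[15 3 4]
Step 6: demand=4,sold=4 ship[1->2]=3 ship[0->1]=3 prod=4 -> inv=[16 3 3]

16 3 3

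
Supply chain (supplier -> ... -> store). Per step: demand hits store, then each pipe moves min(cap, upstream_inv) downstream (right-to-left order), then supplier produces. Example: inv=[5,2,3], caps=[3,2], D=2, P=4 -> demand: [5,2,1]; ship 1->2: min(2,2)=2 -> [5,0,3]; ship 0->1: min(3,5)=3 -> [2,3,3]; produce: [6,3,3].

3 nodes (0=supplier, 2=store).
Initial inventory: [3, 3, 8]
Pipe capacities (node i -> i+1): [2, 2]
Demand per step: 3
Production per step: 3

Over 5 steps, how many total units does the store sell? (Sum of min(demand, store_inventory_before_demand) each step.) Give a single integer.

Answer: 15

Derivation:
Step 1: sold=3 (running total=3) -> [4 3 7]
Step 2: sold=3 (running total=6) -> [5 3 6]
Step 3: sold=3 (running total=9) -> [6 3 5]
Step 4: sold=3 (running total=12) -> [7 3 4]
Step 5: sold=3 (running total=15) -> [8 3 3]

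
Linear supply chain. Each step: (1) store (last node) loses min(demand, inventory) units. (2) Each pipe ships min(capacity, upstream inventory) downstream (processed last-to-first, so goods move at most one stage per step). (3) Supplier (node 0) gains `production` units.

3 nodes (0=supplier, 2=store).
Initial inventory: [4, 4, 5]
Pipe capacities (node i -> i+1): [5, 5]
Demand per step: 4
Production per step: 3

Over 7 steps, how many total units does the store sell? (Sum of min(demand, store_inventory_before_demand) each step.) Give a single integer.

Answer: 25

Derivation:
Step 1: sold=4 (running total=4) -> [3 4 5]
Step 2: sold=4 (running total=8) -> [3 3 5]
Step 3: sold=4 (running total=12) -> [3 3 4]
Step 4: sold=4 (running total=16) -> [3 3 3]
Step 5: sold=3 (running total=19) -> [3 3 3]
Step 6: sold=3 (running total=22) -> [3 3 3]
Step 7: sold=3 (running total=25) -> [3 3 3]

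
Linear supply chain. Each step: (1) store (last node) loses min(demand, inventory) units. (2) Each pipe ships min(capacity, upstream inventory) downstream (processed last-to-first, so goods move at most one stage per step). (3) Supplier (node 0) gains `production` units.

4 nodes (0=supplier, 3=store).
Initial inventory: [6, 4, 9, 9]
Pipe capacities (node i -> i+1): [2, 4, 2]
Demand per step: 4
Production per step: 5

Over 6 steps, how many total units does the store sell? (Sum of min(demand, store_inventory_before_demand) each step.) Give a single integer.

Step 1: sold=4 (running total=4) -> [9 2 11 7]
Step 2: sold=4 (running total=8) -> [12 2 11 5]
Step 3: sold=4 (running total=12) -> [15 2 11 3]
Step 4: sold=3 (running total=15) -> [18 2 11 2]
Step 5: sold=2 (running total=17) -> [21 2 11 2]
Step 6: sold=2 (running total=19) -> [24 2 11 2]

Answer: 19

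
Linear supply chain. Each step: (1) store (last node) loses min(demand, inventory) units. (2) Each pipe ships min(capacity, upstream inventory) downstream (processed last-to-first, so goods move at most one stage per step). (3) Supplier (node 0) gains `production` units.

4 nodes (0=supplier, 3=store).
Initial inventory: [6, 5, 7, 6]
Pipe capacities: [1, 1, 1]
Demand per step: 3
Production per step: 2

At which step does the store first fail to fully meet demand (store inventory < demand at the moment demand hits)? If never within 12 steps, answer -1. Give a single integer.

Step 1: demand=3,sold=3 ship[2->3]=1 ship[1->2]=1 ship[0->1]=1 prod=2 -> [7 5 7 4]
Step 2: demand=3,sold=3 ship[2->3]=1 ship[1->2]=1 ship[0->1]=1 prod=2 -> [8 5 7 2]
Step 3: demand=3,sold=2 ship[2->3]=1 ship[1->2]=1 ship[0->1]=1 prod=2 -> [9 5 7 1]
Step 4: demand=3,sold=1 ship[2->3]=1 ship[1->2]=1 ship[0->1]=1 prod=2 -> [10 5 7 1]
Step 5: demand=3,sold=1 ship[2->3]=1 ship[1->2]=1 ship[0->1]=1 prod=2 -> [11 5 7 1]
Step 6: demand=3,sold=1 ship[2->3]=1 ship[1->2]=1 ship[0->1]=1 prod=2 -> [12 5 7 1]
Step 7: demand=3,sold=1 ship[2->3]=1 ship[1->2]=1 ship[0->1]=1 prod=2 -> [13 5 7 1]
Step 8: demand=3,sold=1 ship[2->3]=1 ship[1->2]=1 ship[0->1]=1 prod=2 -> [14 5 7 1]
Step 9: demand=3,sold=1 ship[2->3]=1 ship[1->2]=1 ship[0->1]=1 prod=2 -> [15 5 7 1]
Step 10: demand=3,sold=1 ship[2->3]=1 ship[1->2]=1 ship[0->1]=1 prod=2 -> [16 5 7 1]
Step 11: demand=3,sold=1 ship[2->3]=1 ship[1->2]=1 ship[0->1]=1 prod=2 -> [17 5 7 1]
Step 12: demand=3,sold=1 ship[2->3]=1 ship[1->2]=1 ship[0->1]=1 prod=2 -> [18 5 7 1]
First stockout at step 3

3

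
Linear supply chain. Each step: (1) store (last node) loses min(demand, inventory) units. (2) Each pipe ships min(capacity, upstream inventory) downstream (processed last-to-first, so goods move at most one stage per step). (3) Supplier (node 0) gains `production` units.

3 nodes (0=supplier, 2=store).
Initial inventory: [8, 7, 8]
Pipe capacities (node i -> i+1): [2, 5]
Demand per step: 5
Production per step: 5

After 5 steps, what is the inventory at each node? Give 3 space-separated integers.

Step 1: demand=5,sold=5 ship[1->2]=5 ship[0->1]=2 prod=5 -> inv=[11 4 8]
Step 2: demand=5,sold=5 ship[1->2]=4 ship[0->1]=2 prod=5 -> inv=[14 2 7]
Step 3: demand=5,sold=5 ship[1->2]=2 ship[0->1]=2 prod=5 -> inv=[17 2 4]
Step 4: demand=5,sold=4 ship[1->2]=2 ship[0->1]=2 prod=5 -> inv=[20 2 2]
Step 5: demand=5,sold=2 ship[1->2]=2 ship[0->1]=2 prod=5 -> inv=[23 2 2]

23 2 2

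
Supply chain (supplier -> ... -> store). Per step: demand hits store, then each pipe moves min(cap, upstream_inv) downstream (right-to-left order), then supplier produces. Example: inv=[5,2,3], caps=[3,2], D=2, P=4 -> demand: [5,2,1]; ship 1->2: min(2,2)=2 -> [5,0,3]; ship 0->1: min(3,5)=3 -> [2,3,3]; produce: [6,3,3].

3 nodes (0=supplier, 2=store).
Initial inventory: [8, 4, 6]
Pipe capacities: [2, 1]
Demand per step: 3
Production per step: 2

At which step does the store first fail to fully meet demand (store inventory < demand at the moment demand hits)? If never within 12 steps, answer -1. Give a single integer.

Step 1: demand=3,sold=3 ship[1->2]=1 ship[0->1]=2 prod=2 -> [8 5 4]
Step 2: demand=3,sold=3 ship[1->2]=1 ship[0->1]=2 prod=2 -> [8 6 2]
Step 3: demand=3,sold=2 ship[1->2]=1 ship[0->1]=2 prod=2 -> [8 7 1]
Step 4: demand=3,sold=1 ship[1->2]=1 ship[0->1]=2 prod=2 -> [8 8 1]
Step 5: demand=3,sold=1 ship[1->2]=1 ship[0->1]=2 prod=2 -> [8 9 1]
Step 6: demand=3,sold=1 ship[1->2]=1 ship[0->1]=2 prod=2 -> [8 10 1]
Step 7: demand=3,sold=1 ship[1->2]=1 ship[0->1]=2 prod=2 -> [8 11 1]
Step 8: demand=3,sold=1 ship[1->2]=1 ship[0->1]=2 prod=2 -> [8 12 1]
Step 9: demand=3,sold=1 ship[1->2]=1 ship[0->1]=2 prod=2 -> [8 13 1]
Step 10: demand=3,sold=1 ship[1->2]=1 ship[0->1]=2 prod=2 -> [8 14 1]
Step 11: demand=3,sold=1 ship[1->2]=1 ship[0->1]=2 prod=2 -> [8 15 1]
Step 12: demand=3,sold=1 ship[1->2]=1 ship[0->1]=2 prod=2 -> [8 16 1]
First stockout at step 3

3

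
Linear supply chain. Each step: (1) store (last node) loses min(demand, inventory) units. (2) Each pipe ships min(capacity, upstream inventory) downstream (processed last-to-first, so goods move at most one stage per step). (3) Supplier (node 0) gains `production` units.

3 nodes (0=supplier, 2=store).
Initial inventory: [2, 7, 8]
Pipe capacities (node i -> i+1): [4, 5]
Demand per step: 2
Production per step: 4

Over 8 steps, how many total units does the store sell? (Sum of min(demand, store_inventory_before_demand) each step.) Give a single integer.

Answer: 16

Derivation:
Step 1: sold=2 (running total=2) -> [4 4 11]
Step 2: sold=2 (running total=4) -> [4 4 13]
Step 3: sold=2 (running total=6) -> [4 4 15]
Step 4: sold=2 (running total=8) -> [4 4 17]
Step 5: sold=2 (running total=10) -> [4 4 19]
Step 6: sold=2 (running total=12) -> [4 4 21]
Step 7: sold=2 (running total=14) -> [4 4 23]
Step 8: sold=2 (running total=16) -> [4 4 25]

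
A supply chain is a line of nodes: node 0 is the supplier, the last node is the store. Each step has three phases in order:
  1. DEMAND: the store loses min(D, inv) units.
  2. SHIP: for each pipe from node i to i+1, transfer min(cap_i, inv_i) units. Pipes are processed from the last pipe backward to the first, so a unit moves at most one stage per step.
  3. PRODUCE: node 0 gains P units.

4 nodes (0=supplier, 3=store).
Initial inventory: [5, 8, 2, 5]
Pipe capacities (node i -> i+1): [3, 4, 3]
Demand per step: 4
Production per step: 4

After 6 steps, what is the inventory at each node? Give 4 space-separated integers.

Step 1: demand=4,sold=4 ship[2->3]=2 ship[1->2]=4 ship[0->1]=3 prod=4 -> inv=[6 7 4 3]
Step 2: demand=4,sold=3 ship[2->3]=3 ship[1->2]=4 ship[0->1]=3 prod=4 -> inv=[7 6 5 3]
Step 3: demand=4,sold=3 ship[2->3]=3 ship[1->2]=4 ship[0->1]=3 prod=4 -> inv=[8 5 6 3]
Step 4: demand=4,sold=3 ship[2->3]=3 ship[1->2]=4 ship[0->1]=3 prod=4 -> inv=[9 4 7 3]
Step 5: demand=4,sold=3 ship[2->3]=3 ship[1->2]=4 ship[0->1]=3 prod=4 -> inv=[10 3 8 3]
Step 6: demand=4,sold=3 ship[2->3]=3 ship[1->2]=3 ship[0->1]=3 prod=4 -> inv=[11 3 8 3]

11 3 8 3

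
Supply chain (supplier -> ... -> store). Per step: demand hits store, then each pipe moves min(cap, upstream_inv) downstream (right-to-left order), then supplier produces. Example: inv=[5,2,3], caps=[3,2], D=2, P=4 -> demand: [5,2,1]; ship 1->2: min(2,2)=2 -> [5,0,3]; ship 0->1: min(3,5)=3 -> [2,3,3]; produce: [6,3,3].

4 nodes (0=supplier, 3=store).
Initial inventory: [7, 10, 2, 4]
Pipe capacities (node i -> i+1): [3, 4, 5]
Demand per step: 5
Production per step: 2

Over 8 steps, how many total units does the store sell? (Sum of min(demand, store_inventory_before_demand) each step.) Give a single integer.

Answer: 30

Derivation:
Step 1: sold=4 (running total=4) -> [6 9 4 2]
Step 2: sold=2 (running total=6) -> [5 8 4 4]
Step 3: sold=4 (running total=10) -> [4 7 4 4]
Step 4: sold=4 (running total=14) -> [3 6 4 4]
Step 5: sold=4 (running total=18) -> [2 5 4 4]
Step 6: sold=4 (running total=22) -> [2 3 4 4]
Step 7: sold=4 (running total=26) -> [2 2 3 4]
Step 8: sold=4 (running total=30) -> [2 2 2 3]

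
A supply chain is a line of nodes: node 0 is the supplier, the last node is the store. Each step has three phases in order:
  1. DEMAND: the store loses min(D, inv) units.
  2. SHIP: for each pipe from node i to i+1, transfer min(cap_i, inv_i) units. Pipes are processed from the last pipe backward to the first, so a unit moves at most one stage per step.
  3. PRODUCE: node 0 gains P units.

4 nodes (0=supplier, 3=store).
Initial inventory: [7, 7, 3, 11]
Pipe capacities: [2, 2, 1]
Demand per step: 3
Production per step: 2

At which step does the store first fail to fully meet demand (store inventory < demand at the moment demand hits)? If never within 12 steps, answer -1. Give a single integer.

Step 1: demand=3,sold=3 ship[2->3]=1 ship[1->2]=2 ship[0->1]=2 prod=2 -> [7 7 4 9]
Step 2: demand=3,sold=3 ship[2->3]=1 ship[1->2]=2 ship[0->1]=2 prod=2 -> [7 7 5 7]
Step 3: demand=3,sold=3 ship[2->3]=1 ship[1->2]=2 ship[0->1]=2 prod=2 -> [7 7 6 5]
Step 4: demand=3,sold=3 ship[2->3]=1 ship[1->2]=2 ship[0->1]=2 prod=2 -> [7 7 7 3]
Step 5: demand=3,sold=3 ship[2->3]=1 ship[1->2]=2 ship[0->1]=2 prod=2 -> [7 7 8 1]
Step 6: demand=3,sold=1 ship[2->3]=1 ship[1->2]=2 ship[0->1]=2 prod=2 -> [7 7 9 1]
Step 7: demand=3,sold=1 ship[2->3]=1 ship[1->2]=2 ship[0->1]=2 prod=2 -> [7 7 10 1]
Step 8: demand=3,sold=1 ship[2->3]=1 ship[1->2]=2 ship[0->1]=2 prod=2 -> [7 7 11 1]
Step 9: demand=3,sold=1 ship[2->3]=1 ship[1->2]=2 ship[0->1]=2 prod=2 -> [7 7 12 1]
Step 10: demand=3,sold=1 ship[2->3]=1 ship[1->2]=2 ship[0->1]=2 prod=2 -> [7 7 13 1]
Step 11: demand=3,sold=1 ship[2->3]=1 ship[1->2]=2 ship[0->1]=2 prod=2 -> [7 7 14 1]
Step 12: demand=3,sold=1 ship[2->3]=1 ship[1->2]=2 ship[0->1]=2 prod=2 -> [7 7 15 1]
First stockout at step 6

6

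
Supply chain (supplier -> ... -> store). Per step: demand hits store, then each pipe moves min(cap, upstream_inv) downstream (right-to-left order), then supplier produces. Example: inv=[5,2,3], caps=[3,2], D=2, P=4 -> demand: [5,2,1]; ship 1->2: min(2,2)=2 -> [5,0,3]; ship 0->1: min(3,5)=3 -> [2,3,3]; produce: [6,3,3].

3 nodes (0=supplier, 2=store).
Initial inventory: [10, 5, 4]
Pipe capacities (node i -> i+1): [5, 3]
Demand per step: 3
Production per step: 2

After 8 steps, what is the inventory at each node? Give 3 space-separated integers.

Step 1: demand=3,sold=3 ship[1->2]=3 ship[0->1]=5 prod=2 -> inv=[7 7 4]
Step 2: demand=3,sold=3 ship[1->2]=3 ship[0->1]=5 prod=2 -> inv=[4 9 4]
Step 3: demand=3,sold=3 ship[1->2]=3 ship[0->1]=4 prod=2 -> inv=[2 10 4]
Step 4: demand=3,sold=3 ship[1->2]=3 ship[0->1]=2 prod=2 -> inv=[2 9 4]
Step 5: demand=3,sold=3 ship[1->2]=3 ship[0->1]=2 prod=2 -> inv=[2 8 4]
Step 6: demand=3,sold=3 ship[1->2]=3 ship[0->1]=2 prod=2 -> inv=[2 7 4]
Step 7: demand=3,sold=3 ship[1->2]=3 ship[0->1]=2 prod=2 -> inv=[2 6 4]
Step 8: demand=3,sold=3 ship[1->2]=3 ship[0->1]=2 prod=2 -> inv=[2 5 4]

2 5 4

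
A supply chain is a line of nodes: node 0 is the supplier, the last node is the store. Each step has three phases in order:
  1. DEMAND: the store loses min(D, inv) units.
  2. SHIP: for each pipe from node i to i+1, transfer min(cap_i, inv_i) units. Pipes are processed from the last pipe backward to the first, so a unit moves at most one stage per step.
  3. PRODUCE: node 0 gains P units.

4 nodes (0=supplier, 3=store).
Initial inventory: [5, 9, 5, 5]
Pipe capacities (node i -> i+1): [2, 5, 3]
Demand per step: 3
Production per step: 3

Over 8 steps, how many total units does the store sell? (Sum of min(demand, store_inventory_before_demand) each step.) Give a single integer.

Step 1: sold=3 (running total=3) -> [6 6 7 5]
Step 2: sold=3 (running total=6) -> [7 3 9 5]
Step 3: sold=3 (running total=9) -> [8 2 9 5]
Step 4: sold=3 (running total=12) -> [9 2 8 5]
Step 5: sold=3 (running total=15) -> [10 2 7 5]
Step 6: sold=3 (running total=18) -> [11 2 6 5]
Step 7: sold=3 (running total=21) -> [12 2 5 5]
Step 8: sold=3 (running total=24) -> [13 2 4 5]

Answer: 24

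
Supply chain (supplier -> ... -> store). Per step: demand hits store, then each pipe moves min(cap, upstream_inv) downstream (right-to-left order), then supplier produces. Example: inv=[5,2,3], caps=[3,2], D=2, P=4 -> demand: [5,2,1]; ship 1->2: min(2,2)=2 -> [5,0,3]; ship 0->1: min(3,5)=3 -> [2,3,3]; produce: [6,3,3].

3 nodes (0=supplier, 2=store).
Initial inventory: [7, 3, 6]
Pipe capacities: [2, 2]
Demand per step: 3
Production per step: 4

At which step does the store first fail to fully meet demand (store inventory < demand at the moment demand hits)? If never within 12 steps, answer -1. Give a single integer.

Step 1: demand=3,sold=3 ship[1->2]=2 ship[0->1]=2 prod=4 -> [9 3 5]
Step 2: demand=3,sold=3 ship[1->2]=2 ship[0->1]=2 prod=4 -> [11 3 4]
Step 3: demand=3,sold=3 ship[1->2]=2 ship[0->1]=2 prod=4 -> [13 3 3]
Step 4: demand=3,sold=3 ship[1->2]=2 ship[0->1]=2 prod=4 -> [15 3 2]
Step 5: demand=3,sold=2 ship[1->2]=2 ship[0->1]=2 prod=4 -> [17 3 2]
Step 6: demand=3,sold=2 ship[1->2]=2 ship[0->1]=2 prod=4 -> [19 3 2]
Step 7: demand=3,sold=2 ship[1->2]=2 ship[0->1]=2 prod=4 -> [21 3 2]
Step 8: demand=3,sold=2 ship[1->2]=2 ship[0->1]=2 prod=4 -> [23 3 2]
Step 9: demand=3,sold=2 ship[1->2]=2 ship[0->1]=2 prod=4 -> [25 3 2]
Step 10: demand=3,sold=2 ship[1->2]=2 ship[0->1]=2 prod=4 -> [27 3 2]
Step 11: demand=3,sold=2 ship[1->2]=2 ship[0->1]=2 prod=4 -> [29 3 2]
Step 12: demand=3,sold=2 ship[1->2]=2 ship[0->1]=2 prod=4 -> [31 3 2]
First stockout at step 5

5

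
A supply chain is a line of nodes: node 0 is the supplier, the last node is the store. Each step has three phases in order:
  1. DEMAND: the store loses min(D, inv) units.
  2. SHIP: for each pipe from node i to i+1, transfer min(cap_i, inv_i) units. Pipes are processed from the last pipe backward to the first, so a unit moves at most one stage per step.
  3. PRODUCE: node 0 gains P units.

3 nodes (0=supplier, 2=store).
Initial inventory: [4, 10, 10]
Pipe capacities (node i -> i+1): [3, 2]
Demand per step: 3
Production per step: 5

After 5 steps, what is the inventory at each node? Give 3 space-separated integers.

Step 1: demand=3,sold=3 ship[1->2]=2 ship[0->1]=3 prod=5 -> inv=[6 11 9]
Step 2: demand=3,sold=3 ship[1->2]=2 ship[0->1]=3 prod=5 -> inv=[8 12 8]
Step 3: demand=3,sold=3 ship[1->2]=2 ship[0->1]=3 prod=5 -> inv=[10 13 7]
Step 4: demand=3,sold=3 ship[1->2]=2 ship[0->1]=3 prod=5 -> inv=[12 14 6]
Step 5: demand=3,sold=3 ship[1->2]=2 ship[0->1]=3 prod=5 -> inv=[14 15 5]

14 15 5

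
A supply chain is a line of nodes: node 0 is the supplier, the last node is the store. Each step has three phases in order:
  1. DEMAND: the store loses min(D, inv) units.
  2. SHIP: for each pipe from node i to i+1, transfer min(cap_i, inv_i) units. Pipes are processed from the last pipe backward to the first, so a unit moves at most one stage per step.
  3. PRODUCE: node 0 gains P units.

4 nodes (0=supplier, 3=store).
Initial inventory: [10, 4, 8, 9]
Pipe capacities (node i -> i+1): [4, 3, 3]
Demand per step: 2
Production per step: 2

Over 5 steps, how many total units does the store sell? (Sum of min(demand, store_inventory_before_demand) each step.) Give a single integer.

Answer: 10

Derivation:
Step 1: sold=2 (running total=2) -> [8 5 8 10]
Step 2: sold=2 (running total=4) -> [6 6 8 11]
Step 3: sold=2 (running total=6) -> [4 7 8 12]
Step 4: sold=2 (running total=8) -> [2 8 8 13]
Step 5: sold=2 (running total=10) -> [2 7 8 14]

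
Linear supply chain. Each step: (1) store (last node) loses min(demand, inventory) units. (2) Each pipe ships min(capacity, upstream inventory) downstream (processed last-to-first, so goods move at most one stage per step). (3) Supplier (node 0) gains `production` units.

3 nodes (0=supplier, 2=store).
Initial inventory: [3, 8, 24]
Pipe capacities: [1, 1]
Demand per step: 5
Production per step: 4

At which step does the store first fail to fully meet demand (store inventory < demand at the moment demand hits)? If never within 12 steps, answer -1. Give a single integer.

Step 1: demand=5,sold=5 ship[1->2]=1 ship[0->1]=1 prod=4 -> [6 8 20]
Step 2: demand=5,sold=5 ship[1->2]=1 ship[0->1]=1 prod=4 -> [9 8 16]
Step 3: demand=5,sold=5 ship[1->2]=1 ship[0->1]=1 prod=4 -> [12 8 12]
Step 4: demand=5,sold=5 ship[1->2]=1 ship[0->1]=1 prod=4 -> [15 8 8]
Step 5: demand=5,sold=5 ship[1->2]=1 ship[0->1]=1 prod=4 -> [18 8 4]
Step 6: demand=5,sold=4 ship[1->2]=1 ship[0->1]=1 prod=4 -> [21 8 1]
Step 7: demand=5,sold=1 ship[1->2]=1 ship[0->1]=1 prod=4 -> [24 8 1]
Step 8: demand=5,sold=1 ship[1->2]=1 ship[0->1]=1 prod=4 -> [27 8 1]
Step 9: demand=5,sold=1 ship[1->2]=1 ship[0->1]=1 prod=4 -> [30 8 1]
Step 10: demand=5,sold=1 ship[1->2]=1 ship[0->1]=1 prod=4 -> [33 8 1]
Step 11: demand=5,sold=1 ship[1->2]=1 ship[0->1]=1 prod=4 -> [36 8 1]
Step 12: demand=5,sold=1 ship[1->2]=1 ship[0->1]=1 prod=4 -> [39 8 1]
First stockout at step 6

6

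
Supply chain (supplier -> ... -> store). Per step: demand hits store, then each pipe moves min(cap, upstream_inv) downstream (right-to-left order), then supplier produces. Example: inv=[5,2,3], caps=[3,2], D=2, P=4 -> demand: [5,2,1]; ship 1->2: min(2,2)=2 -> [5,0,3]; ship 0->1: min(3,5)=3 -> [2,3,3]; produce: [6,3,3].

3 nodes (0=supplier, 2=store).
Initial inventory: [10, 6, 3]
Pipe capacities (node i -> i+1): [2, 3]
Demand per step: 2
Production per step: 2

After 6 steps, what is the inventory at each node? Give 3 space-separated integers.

Step 1: demand=2,sold=2 ship[1->2]=3 ship[0->1]=2 prod=2 -> inv=[10 5 4]
Step 2: demand=2,sold=2 ship[1->2]=3 ship[0->1]=2 prod=2 -> inv=[10 4 5]
Step 3: demand=2,sold=2 ship[1->2]=3 ship[0->1]=2 prod=2 -> inv=[10 3 6]
Step 4: demand=2,sold=2 ship[1->2]=3 ship[0->1]=2 prod=2 -> inv=[10 2 7]
Step 5: demand=2,sold=2 ship[1->2]=2 ship[0->1]=2 prod=2 -> inv=[10 2 7]
Step 6: demand=2,sold=2 ship[1->2]=2 ship[0->1]=2 prod=2 -> inv=[10 2 7]

10 2 7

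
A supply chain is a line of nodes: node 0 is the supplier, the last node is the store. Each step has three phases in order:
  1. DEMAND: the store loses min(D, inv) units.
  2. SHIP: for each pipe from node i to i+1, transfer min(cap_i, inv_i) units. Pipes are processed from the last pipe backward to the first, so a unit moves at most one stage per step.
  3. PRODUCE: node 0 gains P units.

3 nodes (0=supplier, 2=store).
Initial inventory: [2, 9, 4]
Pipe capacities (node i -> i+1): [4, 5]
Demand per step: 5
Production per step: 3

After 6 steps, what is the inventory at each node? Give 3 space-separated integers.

Step 1: demand=5,sold=4 ship[1->2]=5 ship[0->1]=2 prod=3 -> inv=[3 6 5]
Step 2: demand=5,sold=5 ship[1->2]=5 ship[0->1]=3 prod=3 -> inv=[3 4 5]
Step 3: demand=5,sold=5 ship[1->2]=4 ship[0->1]=3 prod=3 -> inv=[3 3 4]
Step 4: demand=5,sold=4 ship[1->2]=3 ship[0->1]=3 prod=3 -> inv=[3 3 3]
Step 5: demand=5,sold=3 ship[1->2]=3 ship[0->1]=3 prod=3 -> inv=[3 3 3]
Step 6: demand=5,sold=3 ship[1->2]=3 ship[0->1]=3 prod=3 -> inv=[3 3 3]

3 3 3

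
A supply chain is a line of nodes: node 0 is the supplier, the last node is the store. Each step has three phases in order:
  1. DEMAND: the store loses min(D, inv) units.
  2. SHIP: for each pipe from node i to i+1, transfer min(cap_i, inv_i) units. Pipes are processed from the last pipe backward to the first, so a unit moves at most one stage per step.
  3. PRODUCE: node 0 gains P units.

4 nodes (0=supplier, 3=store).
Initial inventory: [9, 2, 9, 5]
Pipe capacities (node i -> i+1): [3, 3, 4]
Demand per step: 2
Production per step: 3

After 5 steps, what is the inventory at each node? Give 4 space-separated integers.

Step 1: demand=2,sold=2 ship[2->3]=4 ship[1->2]=2 ship[0->1]=3 prod=3 -> inv=[9 3 7 7]
Step 2: demand=2,sold=2 ship[2->3]=4 ship[1->2]=3 ship[0->1]=3 prod=3 -> inv=[9 3 6 9]
Step 3: demand=2,sold=2 ship[2->3]=4 ship[1->2]=3 ship[0->1]=3 prod=3 -> inv=[9 3 5 11]
Step 4: demand=2,sold=2 ship[2->3]=4 ship[1->2]=3 ship[0->1]=3 prod=3 -> inv=[9 3 4 13]
Step 5: demand=2,sold=2 ship[2->3]=4 ship[1->2]=3 ship[0->1]=3 prod=3 -> inv=[9 3 3 15]

9 3 3 15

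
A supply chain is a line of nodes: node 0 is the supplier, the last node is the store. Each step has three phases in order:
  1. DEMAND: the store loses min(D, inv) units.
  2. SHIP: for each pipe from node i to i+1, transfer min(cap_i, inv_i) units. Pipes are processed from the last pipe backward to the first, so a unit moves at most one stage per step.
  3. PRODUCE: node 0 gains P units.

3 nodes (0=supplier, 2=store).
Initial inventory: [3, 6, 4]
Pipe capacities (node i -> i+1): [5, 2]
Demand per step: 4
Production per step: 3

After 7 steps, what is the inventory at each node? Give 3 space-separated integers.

Step 1: demand=4,sold=4 ship[1->2]=2 ship[0->1]=3 prod=3 -> inv=[3 7 2]
Step 2: demand=4,sold=2 ship[1->2]=2 ship[0->1]=3 prod=3 -> inv=[3 8 2]
Step 3: demand=4,sold=2 ship[1->2]=2 ship[0->1]=3 prod=3 -> inv=[3 9 2]
Step 4: demand=4,sold=2 ship[1->2]=2 ship[0->1]=3 prod=3 -> inv=[3 10 2]
Step 5: demand=4,sold=2 ship[1->2]=2 ship[0->1]=3 prod=3 -> inv=[3 11 2]
Step 6: demand=4,sold=2 ship[1->2]=2 ship[0->1]=3 prod=3 -> inv=[3 12 2]
Step 7: demand=4,sold=2 ship[1->2]=2 ship[0->1]=3 prod=3 -> inv=[3 13 2]

3 13 2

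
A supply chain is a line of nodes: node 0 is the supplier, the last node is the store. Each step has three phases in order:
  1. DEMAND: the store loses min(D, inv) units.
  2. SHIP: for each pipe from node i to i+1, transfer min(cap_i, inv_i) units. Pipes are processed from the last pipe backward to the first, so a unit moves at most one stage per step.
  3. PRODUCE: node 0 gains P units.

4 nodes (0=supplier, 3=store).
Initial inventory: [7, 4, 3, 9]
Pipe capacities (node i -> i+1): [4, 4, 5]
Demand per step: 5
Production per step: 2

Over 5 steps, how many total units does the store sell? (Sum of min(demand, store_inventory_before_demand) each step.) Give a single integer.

Step 1: sold=5 (running total=5) -> [5 4 4 7]
Step 2: sold=5 (running total=10) -> [3 4 4 6]
Step 3: sold=5 (running total=15) -> [2 3 4 5]
Step 4: sold=5 (running total=20) -> [2 2 3 4]
Step 5: sold=4 (running total=24) -> [2 2 2 3]

Answer: 24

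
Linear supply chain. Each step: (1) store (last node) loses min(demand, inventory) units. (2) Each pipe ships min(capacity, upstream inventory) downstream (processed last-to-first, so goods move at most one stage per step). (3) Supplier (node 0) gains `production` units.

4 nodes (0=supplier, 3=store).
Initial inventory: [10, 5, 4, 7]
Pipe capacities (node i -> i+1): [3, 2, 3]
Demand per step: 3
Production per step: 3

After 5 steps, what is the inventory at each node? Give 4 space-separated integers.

Step 1: demand=3,sold=3 ship[2->3]=3 ship[1->2]=2 ship[0->1]=3 prod=3 -> inv=[10 6 3 7]
Step 2: demand=3,sold=3 ship[2->3]=3 ship[1->2]=2 ship[0->1]=3 prod=3 -> inv=[10 7 2 7]
Step 3: demand=3,sold=3 ship[2->3]=2 ship[1->2]=2 ship[0->1]=3 prod=3 -> inv=[10 8 2 6]
Step 4: demand=3,sold=3 ship[2->3]=2 ship[1->2]=2 ship[0->1]=3 prod=3 -> inv=[10 9 2 5]
Step 5: demand=3,sold=3 ship[2->3]=2 ship[1->2]=2 ship[0->1]=3 prod=3 -> inv=[10 10 2 4]

10 10 2 4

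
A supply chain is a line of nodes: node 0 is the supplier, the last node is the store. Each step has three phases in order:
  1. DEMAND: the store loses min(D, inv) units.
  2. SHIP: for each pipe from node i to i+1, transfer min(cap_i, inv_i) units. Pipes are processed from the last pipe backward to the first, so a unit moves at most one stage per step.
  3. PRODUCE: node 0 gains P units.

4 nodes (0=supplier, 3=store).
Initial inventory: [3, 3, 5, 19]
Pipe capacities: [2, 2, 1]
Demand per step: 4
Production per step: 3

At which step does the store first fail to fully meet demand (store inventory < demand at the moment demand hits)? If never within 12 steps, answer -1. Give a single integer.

Step 1: demand=4,sold=4 ship[2->3]=1 ship[1->2]=2 ship[0->1]=2 prod=3 -> [4 3 6 16]
Step 2: demand=4,sold=4 ship[2->3]=1 ship[1->2]=2 ship[0->1]=2 prod=3 -> [5 3 7 13]
Step 3: demand=4,sold=4 ship[2->3]=1 ship[1->2]=2 ship[0->1]=2 prod=3 -> [6 3 8 10]
Step 4: demand=4,sold=4 ship[2->3]=1 ship[1->2]=2 ship[0->1]=2 prod=3 -> [7 3 9 7]
Step 5: demand=4,sold=4 ship[2->3]=1 ship[1->2]=2 ship[0->1]=2 prod=3 -> [8 3 10 4]
Step 6: demand=4,sold=4 ship[2->3]=1 ship[1->2]=2 ship[0->1]=2 prod=3 -> [9 3 11 1]
Step 7: demand=4,sold=1 ship[2->3]=1 ship[1->2]=2 ship[0->1]=2 prod=3 -> [10 3 12 1]
Step 8: demand=4,sold=1 ship[2->3]=1 ship[1->2]=2 ship[0->1]=2 prod=3 -> [11 3 13 1]
Step 9: demand=4,sold=1 ship[2->3]=1 ship[1->2]=2 ship[0->1]=2 prod=3 -> [12 3 14 1]
Step 10: demand=4,sold=1 ship[2->3]=1 ship[1->2]=2 ship[0->1]=2 prod=3 -> [13 3 15 1]
Step 11: demand=4,sold=1 ship[2->3]=1 ship[1->2]=2 ship[0->1]=2 prod=3 -> [14 3 16 1]
Step 12: demand=4,sold=1 ship[2->3]=1 ship[1->2]=2 ship[0->1]=2 prod=3 -> [15 3 17 1]
First stockout at step 7

7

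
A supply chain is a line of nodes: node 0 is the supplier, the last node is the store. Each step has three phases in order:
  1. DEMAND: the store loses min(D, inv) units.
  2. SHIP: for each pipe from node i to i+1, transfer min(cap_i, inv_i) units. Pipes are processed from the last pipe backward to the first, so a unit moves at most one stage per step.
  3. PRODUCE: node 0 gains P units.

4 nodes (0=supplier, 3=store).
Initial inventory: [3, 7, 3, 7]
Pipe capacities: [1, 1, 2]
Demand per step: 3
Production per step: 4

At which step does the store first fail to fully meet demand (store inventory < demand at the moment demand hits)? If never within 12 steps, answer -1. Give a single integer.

Step 1: demand=3,sold=3 ship[2->3]=2 ship[1->2]=1 ship[0->1]=1 prod=4 -> [6 7 2 6]
Step 2: demand=3,sold=3 ship[2->3]=2 ship[1->2]=1 ship[0->1]=1 prod=4 -> [9 7 1 5]
Step 3: demand=3,sold=3 ship[2->3]=1 ship[1->2]=1 ship[0->1]=1 prod=4 -> [12 7 1 3]
Step 4: demand=3,sold=3 ship[2->3]=1 ship[1->2]=1 ship[0->1]=1 prod=4 -> [15 7 1 1]
Step 5: demand=3,sold=1 ship[2->3]=1 ship[1->2]=1 ship[0->1]=1 prod=4 -> [18 7 1 1]
Step 6: demand=3,sold=1 ship[2->3]=1 ship[1->2]=1 ship[0->1]=1 prod=4 -> [21 7 1 1]
Step 7: demand=3,sold=1 ship[2->3]=1 ship[1->2]=1 ship[0->1]=1 prod=4 -> [24 7 1 1]
Step 8: demand=3,sold=1 ship[2->3]=1 ship[1->2]=1 ship[0->1]=1 prod=4 -> [27 7 1 1]
Step 9: demand=3,sold=1 ship[2->3]=1 ship[1->2]=1 ship[0->1]=1 prod=4 -> [30 7 1 1]
Step 10: demand=3,sold=1 ship[2->3]=1 ship[1->2]=1 ship[0->1]=1 prod=4 -> [33 7 1 1]
Step 11: demand=3,sold=1 ship[2->3]=1 ship[1->2]=1 ship[0->1]=1 prod=4 -> [36 7 1 1]
Step 12: demand=3,sold=1 ship[2->3]=1 ship[1->2]=1 ship[0->1]=1 prod=4 -> [39 7 1 1]
First stockout at step 5

5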